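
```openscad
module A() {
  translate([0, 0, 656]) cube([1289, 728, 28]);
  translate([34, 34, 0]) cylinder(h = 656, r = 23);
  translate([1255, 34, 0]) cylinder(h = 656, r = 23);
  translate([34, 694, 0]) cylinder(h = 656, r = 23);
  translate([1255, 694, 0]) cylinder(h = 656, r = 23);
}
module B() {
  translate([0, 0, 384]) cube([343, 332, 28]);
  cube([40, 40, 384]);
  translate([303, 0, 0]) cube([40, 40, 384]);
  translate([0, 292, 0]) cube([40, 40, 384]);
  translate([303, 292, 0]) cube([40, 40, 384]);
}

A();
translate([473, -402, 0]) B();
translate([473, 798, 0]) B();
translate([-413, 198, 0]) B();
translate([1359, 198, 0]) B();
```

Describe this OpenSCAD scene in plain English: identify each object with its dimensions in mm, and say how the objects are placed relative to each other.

A is a table with a 1289×728 mm rectangular top, 28 mm thick, top surface at z = 684 mm, supported by four round legs of 46 mm diameter, each leg's bounding box inset 11 mm from the nearest pair of top edges, running from the floor.

B is a simple wooden stool: a rectangular seat 343 mm (x) by 332 mm (y), 28 mm thick, top face at z = 412 mm, on four square legs, each 40×40 mm in cross-section. The legs rest on z = 0, each flush with a corner of the seat.

Four stools sit around the table at the −y, +y, −x, +x sides.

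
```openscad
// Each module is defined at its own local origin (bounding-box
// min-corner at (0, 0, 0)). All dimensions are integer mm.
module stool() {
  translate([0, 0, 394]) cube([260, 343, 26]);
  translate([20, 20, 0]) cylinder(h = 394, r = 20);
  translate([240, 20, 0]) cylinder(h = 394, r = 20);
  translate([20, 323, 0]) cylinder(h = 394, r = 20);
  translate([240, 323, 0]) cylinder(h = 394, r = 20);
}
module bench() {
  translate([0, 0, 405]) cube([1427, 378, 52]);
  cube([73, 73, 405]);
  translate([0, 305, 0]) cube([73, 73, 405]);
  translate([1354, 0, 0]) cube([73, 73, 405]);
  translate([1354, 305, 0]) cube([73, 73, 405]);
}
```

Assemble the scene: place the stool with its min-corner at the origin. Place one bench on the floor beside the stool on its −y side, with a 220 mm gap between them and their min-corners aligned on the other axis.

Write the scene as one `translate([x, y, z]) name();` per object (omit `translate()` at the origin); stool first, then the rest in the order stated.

stool();
translate([0, -598, 0]) bench();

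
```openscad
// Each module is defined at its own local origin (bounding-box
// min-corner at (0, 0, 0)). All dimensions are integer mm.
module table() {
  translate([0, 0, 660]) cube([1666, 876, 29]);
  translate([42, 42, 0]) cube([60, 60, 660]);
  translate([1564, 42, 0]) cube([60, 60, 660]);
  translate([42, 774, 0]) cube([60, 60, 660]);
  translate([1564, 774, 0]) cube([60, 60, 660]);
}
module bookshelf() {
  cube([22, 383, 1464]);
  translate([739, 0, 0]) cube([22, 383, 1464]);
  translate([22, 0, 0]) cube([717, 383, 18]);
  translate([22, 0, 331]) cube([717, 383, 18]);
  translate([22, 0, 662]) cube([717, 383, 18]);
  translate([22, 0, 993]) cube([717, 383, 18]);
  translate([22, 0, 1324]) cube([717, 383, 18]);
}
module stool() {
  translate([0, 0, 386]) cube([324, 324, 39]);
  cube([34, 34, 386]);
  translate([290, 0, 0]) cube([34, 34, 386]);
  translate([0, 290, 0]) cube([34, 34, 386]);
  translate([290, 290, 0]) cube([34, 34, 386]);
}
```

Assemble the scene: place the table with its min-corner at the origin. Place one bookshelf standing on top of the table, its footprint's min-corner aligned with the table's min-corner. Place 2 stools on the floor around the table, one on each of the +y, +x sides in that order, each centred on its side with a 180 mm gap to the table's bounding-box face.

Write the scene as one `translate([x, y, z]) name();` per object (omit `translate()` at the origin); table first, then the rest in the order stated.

table();
translate([0, 0, 689]) bookshelf();
translate([671, 1056, 0]) stool();
translate([1846, 276, 0]) stool();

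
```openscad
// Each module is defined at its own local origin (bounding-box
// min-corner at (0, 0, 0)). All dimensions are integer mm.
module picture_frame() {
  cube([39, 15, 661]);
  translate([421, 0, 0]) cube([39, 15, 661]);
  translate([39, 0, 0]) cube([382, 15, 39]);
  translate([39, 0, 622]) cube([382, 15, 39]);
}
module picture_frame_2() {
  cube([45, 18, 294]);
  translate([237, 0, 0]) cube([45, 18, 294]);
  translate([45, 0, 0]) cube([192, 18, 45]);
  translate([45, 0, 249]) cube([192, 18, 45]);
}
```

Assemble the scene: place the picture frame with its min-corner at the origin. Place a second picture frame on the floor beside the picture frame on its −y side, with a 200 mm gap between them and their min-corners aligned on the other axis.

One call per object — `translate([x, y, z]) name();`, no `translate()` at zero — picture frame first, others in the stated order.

picture_frame();
translate([0, -218, 0]) picture_frame_2();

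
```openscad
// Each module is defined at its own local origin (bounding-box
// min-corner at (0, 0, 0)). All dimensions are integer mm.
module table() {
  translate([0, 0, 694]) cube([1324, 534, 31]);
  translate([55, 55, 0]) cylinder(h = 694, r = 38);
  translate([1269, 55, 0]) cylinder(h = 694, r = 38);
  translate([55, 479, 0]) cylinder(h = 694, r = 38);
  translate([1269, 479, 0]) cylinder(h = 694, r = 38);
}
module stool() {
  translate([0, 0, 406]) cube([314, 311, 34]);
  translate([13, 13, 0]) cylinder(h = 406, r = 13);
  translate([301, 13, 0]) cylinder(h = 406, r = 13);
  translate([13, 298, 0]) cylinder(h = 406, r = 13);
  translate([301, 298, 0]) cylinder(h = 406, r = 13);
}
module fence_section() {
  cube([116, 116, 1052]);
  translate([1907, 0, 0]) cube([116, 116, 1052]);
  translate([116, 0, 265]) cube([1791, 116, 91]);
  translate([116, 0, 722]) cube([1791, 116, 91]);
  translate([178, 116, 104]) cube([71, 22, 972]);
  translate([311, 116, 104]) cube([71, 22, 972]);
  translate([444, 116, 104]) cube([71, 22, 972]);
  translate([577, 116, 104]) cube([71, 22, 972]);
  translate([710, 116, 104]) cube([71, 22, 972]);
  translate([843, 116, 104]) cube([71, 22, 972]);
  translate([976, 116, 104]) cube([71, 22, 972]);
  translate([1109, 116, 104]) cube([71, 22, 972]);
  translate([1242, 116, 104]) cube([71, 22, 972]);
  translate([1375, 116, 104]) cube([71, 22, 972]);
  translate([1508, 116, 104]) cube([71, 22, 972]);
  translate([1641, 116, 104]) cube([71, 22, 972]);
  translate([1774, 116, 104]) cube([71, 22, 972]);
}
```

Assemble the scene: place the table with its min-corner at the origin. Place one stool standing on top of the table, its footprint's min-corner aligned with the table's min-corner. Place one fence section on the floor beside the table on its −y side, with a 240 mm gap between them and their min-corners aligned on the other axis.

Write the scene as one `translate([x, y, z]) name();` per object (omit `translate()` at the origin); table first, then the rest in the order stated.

table();
translate([0, 0, 725]) stool();
translate([0, -378, 0]) fence_section();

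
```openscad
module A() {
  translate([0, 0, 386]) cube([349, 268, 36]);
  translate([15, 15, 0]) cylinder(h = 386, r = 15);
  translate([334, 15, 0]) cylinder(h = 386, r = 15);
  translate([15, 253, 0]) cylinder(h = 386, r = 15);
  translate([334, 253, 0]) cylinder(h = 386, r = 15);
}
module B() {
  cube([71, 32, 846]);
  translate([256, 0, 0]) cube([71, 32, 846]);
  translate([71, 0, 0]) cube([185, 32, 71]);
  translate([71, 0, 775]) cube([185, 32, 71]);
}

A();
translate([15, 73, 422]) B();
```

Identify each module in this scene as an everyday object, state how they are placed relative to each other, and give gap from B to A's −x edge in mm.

The picture frame's min-x is at 15; the stool's min-x is 0; gap = 15 mm.

A is a stool. B is a picture frame. The picture frame is on top of the stool. The gap from the picture frame to the stool's −x edge is 15 mm.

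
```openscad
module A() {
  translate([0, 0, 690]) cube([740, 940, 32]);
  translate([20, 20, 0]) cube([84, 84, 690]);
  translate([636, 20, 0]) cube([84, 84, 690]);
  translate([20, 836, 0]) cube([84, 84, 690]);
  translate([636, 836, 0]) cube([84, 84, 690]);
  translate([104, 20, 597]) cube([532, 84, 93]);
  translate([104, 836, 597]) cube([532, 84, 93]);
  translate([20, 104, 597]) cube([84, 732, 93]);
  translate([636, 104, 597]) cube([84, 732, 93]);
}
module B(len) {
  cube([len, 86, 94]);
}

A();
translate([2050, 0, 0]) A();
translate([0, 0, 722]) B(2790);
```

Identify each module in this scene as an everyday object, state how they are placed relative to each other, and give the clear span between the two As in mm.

A is a table. B is a beam. A beam spans the tops of two tables. The clear span between the two tables is 1310 mm.

Second table starts at x = 2050; first ends at x = 740; clear span = 2050 − 740 = 1310 mm.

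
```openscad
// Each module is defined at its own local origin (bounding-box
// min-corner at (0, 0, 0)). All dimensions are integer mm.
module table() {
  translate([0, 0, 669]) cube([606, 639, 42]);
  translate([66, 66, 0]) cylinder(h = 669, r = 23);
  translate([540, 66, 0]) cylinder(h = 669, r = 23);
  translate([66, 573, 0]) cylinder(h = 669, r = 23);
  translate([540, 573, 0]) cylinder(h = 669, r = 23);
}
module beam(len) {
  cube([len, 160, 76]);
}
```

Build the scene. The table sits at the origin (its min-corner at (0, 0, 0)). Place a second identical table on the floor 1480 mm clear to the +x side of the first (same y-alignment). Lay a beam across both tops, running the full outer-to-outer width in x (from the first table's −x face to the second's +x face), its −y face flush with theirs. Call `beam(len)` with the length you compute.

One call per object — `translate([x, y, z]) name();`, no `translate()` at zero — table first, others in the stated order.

table();
translate([2086, 0, 0]) table();
translate([0, 0, 711]) beam(2692);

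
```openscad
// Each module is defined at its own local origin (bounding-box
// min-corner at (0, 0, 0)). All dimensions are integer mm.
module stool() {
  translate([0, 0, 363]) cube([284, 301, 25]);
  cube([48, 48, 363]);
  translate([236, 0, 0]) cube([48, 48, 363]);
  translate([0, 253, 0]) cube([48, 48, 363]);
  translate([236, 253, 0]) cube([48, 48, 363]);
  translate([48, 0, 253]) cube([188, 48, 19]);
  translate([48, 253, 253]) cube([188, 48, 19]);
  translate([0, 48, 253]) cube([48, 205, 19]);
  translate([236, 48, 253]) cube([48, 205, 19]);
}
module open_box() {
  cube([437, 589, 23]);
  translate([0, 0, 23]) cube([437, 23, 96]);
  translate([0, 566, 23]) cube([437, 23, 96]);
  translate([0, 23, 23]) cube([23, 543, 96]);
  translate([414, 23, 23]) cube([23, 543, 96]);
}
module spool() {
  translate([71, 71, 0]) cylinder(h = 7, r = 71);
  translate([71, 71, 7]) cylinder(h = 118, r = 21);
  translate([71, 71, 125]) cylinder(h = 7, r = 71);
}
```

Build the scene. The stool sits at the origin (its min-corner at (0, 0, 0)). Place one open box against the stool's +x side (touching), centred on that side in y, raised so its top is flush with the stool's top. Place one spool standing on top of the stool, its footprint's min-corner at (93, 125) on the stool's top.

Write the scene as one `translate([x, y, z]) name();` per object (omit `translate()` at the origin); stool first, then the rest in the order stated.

stool();
translate([284, -144, 269]) open_box();
translate([93, 125, 388]) spool();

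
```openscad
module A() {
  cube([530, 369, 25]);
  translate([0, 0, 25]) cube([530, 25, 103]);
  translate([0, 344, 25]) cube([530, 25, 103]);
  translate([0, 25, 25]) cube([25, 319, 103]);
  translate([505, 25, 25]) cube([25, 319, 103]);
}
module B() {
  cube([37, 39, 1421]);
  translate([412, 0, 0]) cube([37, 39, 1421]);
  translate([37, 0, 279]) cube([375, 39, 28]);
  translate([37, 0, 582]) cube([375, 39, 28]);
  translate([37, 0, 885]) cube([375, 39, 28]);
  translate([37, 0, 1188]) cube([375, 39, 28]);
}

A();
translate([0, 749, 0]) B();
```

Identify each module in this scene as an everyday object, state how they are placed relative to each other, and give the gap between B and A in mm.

A is an open box. B is a ladder. The ladder is on the floor beside the open box on its +y side. The gap between the ladder and the open box is 380 mm.

The ladder's nearest face is 380 mm from the open box's +y face.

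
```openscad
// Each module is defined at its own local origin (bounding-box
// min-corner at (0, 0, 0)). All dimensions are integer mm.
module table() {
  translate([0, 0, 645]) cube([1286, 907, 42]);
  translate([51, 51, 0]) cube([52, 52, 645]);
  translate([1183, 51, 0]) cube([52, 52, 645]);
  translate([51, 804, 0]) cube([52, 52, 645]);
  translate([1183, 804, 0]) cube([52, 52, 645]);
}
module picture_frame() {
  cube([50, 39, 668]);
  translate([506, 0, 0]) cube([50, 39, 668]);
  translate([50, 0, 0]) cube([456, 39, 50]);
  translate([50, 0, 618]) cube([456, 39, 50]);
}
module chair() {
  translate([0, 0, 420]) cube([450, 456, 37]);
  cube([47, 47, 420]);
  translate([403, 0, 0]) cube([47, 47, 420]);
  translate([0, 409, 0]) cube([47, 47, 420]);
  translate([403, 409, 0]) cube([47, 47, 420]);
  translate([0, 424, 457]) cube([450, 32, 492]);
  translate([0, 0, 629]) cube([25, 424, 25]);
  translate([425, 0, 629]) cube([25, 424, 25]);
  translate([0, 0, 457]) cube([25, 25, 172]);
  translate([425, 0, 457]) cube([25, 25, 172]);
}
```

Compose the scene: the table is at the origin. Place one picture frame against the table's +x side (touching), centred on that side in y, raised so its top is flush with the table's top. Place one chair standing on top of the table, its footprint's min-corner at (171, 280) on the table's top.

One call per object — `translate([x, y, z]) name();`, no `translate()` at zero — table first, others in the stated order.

table();
translate([1286, 434, 19]) picture_frame();
translate([171, 280, 687]) chair();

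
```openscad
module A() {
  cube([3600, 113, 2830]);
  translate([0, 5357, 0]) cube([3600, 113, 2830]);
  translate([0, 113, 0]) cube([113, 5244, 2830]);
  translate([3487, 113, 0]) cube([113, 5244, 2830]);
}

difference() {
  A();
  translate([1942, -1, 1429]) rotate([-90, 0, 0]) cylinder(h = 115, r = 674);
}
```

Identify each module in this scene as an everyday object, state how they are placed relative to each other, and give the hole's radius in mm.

The subtracted cylinder has r = 674 mm.

A is a house frame. The house frame has a circular hole through its front wall. The hole's radius is 674 mm.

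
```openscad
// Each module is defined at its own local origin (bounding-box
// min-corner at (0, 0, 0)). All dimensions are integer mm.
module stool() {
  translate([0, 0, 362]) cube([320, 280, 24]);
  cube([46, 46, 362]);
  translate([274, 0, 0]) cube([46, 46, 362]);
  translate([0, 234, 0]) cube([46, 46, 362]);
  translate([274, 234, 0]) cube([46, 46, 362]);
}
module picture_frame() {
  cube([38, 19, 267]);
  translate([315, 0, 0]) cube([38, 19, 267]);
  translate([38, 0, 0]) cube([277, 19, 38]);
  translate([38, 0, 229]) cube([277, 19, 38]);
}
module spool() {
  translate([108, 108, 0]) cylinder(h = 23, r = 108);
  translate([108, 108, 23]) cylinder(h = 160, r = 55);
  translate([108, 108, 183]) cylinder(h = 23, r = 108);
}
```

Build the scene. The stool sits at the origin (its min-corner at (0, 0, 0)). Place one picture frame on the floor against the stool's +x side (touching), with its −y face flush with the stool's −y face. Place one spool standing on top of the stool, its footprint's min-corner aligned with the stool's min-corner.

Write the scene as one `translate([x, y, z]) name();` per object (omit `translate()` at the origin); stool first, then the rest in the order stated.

stool();
translate([320, 0, 0]) picture_frame();
translate([0, 0, 386]) spool();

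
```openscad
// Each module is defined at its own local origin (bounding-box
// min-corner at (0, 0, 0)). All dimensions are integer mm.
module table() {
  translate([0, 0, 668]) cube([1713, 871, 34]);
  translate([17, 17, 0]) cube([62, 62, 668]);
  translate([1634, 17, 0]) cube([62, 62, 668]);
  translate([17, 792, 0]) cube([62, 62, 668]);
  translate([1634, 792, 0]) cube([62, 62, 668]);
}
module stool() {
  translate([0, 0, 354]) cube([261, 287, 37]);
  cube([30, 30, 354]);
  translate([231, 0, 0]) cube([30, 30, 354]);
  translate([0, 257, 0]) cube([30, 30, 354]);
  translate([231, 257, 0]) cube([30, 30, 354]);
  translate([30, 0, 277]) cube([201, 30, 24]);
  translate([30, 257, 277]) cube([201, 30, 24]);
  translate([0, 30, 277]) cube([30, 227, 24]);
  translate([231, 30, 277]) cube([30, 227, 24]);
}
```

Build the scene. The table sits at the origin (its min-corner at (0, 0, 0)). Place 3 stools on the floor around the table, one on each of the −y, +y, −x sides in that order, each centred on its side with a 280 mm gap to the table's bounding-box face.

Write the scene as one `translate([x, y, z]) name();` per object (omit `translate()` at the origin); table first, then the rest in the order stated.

table();
translate([726, -567, 0]) stool();
translate([726, 1151, 0]) stool();
translate([-541, 292, 0]) stool();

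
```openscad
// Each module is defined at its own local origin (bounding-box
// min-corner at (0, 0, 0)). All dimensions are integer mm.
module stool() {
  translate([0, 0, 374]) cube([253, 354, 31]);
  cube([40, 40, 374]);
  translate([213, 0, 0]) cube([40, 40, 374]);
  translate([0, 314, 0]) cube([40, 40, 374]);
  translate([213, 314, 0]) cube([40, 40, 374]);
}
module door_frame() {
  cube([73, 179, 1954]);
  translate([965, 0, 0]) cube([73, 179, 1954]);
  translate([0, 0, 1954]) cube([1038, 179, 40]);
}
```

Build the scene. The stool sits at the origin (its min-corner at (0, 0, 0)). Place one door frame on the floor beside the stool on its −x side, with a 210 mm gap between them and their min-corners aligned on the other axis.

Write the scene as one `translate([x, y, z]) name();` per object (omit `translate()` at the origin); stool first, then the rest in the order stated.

stool();
translate([-1248, 0, 0]) door_frame();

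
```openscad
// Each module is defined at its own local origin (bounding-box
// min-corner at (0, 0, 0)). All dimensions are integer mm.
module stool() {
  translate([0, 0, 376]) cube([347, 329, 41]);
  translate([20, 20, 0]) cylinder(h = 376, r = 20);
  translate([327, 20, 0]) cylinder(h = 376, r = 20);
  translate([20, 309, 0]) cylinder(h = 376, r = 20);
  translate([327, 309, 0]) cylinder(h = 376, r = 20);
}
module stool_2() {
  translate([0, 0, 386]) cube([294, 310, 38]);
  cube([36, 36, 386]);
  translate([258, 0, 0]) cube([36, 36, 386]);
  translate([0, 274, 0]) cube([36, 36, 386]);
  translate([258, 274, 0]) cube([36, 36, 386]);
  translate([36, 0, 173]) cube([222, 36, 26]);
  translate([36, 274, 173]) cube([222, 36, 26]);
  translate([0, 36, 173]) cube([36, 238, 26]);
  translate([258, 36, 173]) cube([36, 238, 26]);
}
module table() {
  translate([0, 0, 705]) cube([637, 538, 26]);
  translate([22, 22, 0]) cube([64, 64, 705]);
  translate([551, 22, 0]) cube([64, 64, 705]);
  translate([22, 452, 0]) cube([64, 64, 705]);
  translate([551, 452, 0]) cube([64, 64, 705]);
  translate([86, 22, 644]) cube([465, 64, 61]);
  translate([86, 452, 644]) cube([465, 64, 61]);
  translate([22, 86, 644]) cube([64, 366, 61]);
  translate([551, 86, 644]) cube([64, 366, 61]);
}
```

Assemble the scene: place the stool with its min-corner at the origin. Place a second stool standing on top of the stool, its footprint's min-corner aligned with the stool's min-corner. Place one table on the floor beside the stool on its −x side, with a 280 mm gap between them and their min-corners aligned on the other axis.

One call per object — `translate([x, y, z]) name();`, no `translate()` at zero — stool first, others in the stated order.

stool();
translate([0, 0, 417]) stool_2();
translate([-917, 0, 0]) table();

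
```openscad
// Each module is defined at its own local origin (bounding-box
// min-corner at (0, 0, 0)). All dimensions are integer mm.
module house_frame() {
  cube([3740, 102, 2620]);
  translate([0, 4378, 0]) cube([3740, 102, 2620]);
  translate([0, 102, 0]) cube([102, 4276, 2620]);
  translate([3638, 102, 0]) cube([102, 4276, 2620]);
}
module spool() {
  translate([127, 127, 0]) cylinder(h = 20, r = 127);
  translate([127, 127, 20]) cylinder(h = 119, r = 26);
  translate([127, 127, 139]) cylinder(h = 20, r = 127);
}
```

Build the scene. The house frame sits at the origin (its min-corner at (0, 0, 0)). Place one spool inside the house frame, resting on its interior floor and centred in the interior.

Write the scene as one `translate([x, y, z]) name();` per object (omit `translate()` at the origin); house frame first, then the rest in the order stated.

house_frame();
translate([1743, 2113, 0]) spool();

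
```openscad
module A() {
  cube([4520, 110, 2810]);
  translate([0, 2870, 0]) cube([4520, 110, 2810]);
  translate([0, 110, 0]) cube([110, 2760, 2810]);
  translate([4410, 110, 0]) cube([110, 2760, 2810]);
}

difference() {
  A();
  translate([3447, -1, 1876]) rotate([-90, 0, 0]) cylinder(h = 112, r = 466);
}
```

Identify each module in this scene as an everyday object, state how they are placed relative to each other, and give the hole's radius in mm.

The subtracted cylinder has r = 466 mm.

A is a house frame. The house frame has a circular hole through its front wall. The hole's radius is 466 mm.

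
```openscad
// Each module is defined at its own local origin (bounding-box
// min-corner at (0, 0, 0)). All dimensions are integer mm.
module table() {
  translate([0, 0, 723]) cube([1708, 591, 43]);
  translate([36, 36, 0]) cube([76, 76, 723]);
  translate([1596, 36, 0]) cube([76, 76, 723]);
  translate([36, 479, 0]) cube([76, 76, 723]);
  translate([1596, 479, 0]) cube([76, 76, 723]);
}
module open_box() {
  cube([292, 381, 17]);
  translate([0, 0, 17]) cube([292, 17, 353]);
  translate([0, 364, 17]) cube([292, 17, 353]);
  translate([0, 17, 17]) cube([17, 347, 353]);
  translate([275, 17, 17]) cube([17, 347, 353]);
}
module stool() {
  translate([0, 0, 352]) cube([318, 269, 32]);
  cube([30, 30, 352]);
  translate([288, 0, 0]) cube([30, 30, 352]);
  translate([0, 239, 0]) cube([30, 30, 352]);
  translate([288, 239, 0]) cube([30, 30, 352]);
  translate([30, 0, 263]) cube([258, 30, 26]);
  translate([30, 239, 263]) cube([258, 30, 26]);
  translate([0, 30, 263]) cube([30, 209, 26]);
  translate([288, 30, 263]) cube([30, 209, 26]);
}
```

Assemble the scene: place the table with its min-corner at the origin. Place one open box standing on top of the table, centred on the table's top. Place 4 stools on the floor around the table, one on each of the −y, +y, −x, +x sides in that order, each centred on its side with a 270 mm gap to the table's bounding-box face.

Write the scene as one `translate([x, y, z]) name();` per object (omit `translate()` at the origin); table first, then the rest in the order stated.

table();
translate([708, 105, 766]) open_box();
translate([695, -539, 0]) stool();
translate([695, 861, 0]) stool();
translate([-588, 161, 0]) stool();
translate([1978, 161, 0]) stool();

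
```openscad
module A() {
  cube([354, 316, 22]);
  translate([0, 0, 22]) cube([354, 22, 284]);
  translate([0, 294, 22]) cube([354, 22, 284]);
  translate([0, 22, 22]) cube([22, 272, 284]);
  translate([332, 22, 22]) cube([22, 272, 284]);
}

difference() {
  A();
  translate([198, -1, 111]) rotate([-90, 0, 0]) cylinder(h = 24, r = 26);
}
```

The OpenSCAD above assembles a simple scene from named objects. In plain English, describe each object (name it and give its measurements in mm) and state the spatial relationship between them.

A is an open storage box with external size 354×316×306 mm and wall thickness 22 mm (the base is also 22 mm thick). The base covers the whole footprint; the four walls stand on the base, with the y-facing walls full-width and the x-facing walls fitting between their inner faces.

The open box has a circular hole of radius 26 mm through its front wall, centred at (x = 198, z = 111).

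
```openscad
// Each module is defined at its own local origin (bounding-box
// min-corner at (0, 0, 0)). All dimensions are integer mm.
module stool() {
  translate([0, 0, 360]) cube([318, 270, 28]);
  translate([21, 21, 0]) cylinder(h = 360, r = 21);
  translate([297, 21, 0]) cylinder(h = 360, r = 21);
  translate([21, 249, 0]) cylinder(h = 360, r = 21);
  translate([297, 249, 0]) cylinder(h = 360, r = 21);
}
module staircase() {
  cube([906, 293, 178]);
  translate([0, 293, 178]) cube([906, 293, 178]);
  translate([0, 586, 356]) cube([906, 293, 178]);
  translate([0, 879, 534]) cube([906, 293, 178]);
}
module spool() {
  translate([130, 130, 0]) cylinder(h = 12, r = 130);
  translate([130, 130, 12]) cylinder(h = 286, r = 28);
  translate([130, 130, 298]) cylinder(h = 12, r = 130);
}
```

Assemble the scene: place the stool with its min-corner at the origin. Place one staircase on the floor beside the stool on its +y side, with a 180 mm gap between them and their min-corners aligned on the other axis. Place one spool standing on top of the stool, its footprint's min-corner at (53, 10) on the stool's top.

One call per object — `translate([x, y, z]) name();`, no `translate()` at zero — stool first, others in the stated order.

stool();
translate([0, 450, 0]) staircase();
translate([53, 10, 388]) spool();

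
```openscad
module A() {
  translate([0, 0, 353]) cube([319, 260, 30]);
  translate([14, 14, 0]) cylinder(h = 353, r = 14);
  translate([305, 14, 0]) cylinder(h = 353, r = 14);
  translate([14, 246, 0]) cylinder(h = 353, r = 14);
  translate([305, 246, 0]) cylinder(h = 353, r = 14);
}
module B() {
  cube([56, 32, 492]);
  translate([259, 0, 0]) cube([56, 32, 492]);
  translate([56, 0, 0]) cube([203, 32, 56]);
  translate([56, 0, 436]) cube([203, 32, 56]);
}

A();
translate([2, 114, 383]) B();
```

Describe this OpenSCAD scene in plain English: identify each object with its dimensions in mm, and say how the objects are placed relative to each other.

A is a four-legged stool. The seat is a 319×260×30 mm slab whose top surface is at z = 383 mm; four round legs, each 28 mm in diameter, run from the floor (z = 0) to the underside of the seat, each leg's axis is inset half a diameter from the nearest pair of seat edges (so the leg's bounding box is flush with the corner).

B is a rectangular picture frame lying in the x–z plane (depth along y). The opening is 203 mm wide (x) by 380 mm tall (z), surrounded by a border 56 mm wide on all four sides. The frame is 32 mm deep and is made of two full-height vertical stiles with two horizontal rails fitted between them.

The picture frame is on top of the stool, centred.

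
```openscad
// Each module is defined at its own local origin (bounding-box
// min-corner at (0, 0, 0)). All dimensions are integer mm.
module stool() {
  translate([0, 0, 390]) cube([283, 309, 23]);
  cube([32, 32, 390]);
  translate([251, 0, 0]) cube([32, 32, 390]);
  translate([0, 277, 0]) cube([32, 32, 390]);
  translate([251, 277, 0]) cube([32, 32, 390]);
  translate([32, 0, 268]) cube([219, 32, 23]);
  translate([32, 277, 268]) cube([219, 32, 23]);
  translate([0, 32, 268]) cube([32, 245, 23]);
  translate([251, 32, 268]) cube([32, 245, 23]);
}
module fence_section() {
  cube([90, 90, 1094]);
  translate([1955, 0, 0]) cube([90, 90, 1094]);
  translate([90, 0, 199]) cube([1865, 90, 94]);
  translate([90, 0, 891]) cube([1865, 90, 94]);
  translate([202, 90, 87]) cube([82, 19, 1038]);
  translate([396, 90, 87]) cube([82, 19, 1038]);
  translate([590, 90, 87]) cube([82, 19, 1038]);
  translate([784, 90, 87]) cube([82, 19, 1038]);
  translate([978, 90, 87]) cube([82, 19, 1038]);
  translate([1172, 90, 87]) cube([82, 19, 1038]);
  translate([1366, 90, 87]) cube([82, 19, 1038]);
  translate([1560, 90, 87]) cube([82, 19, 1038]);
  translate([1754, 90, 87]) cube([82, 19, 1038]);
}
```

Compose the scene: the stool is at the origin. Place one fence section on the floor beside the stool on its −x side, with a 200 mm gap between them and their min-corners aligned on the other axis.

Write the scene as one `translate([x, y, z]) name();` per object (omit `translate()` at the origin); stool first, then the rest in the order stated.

stool();
translate([-2245, 0, 0]) fence_section();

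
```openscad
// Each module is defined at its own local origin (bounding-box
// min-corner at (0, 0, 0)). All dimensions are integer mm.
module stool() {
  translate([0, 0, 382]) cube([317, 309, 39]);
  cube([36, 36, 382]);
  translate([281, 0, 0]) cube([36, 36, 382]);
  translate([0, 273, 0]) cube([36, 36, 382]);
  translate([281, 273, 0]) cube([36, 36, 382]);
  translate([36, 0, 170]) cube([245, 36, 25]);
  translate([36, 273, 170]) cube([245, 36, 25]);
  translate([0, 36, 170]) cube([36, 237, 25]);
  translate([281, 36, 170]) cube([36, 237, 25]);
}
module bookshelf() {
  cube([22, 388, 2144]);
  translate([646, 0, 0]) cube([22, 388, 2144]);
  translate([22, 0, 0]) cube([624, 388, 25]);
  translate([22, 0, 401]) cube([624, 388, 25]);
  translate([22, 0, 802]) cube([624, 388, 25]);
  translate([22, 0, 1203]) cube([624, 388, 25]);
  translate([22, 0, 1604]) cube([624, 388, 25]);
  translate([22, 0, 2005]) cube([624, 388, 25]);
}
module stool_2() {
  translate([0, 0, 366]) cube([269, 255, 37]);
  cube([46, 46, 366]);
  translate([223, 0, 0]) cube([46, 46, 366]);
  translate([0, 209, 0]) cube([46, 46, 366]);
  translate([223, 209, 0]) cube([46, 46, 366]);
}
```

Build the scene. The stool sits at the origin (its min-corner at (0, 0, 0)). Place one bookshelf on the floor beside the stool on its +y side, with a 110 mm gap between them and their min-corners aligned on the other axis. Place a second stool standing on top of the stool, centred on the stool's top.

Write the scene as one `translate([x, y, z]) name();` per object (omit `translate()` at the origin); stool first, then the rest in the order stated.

stool();
translate([0, 419, 0]) bookshelf();
translate([24, 27, 421]) stool_2();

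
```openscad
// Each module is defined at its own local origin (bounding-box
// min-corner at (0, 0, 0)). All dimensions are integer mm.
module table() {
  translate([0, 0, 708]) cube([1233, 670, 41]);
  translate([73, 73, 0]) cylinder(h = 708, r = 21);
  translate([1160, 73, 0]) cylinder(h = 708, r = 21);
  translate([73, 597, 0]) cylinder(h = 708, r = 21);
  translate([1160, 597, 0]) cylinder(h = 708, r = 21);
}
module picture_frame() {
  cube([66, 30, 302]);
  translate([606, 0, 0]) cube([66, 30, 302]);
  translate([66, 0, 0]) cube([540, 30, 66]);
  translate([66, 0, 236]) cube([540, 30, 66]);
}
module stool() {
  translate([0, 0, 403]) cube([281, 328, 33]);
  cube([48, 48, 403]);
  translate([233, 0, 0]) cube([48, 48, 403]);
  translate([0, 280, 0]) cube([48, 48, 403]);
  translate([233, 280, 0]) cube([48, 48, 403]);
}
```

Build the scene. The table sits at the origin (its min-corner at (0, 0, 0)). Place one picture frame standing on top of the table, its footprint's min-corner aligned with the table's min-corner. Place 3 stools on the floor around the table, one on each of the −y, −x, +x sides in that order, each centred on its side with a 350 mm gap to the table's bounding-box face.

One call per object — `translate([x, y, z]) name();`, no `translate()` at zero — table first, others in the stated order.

table();
translate([0, 0, 749]) picture_frame();
translate([476, -678, 0]) stool();
translate([-631, 171, 0]) stool();
translate([1583, 171, 0]) stool();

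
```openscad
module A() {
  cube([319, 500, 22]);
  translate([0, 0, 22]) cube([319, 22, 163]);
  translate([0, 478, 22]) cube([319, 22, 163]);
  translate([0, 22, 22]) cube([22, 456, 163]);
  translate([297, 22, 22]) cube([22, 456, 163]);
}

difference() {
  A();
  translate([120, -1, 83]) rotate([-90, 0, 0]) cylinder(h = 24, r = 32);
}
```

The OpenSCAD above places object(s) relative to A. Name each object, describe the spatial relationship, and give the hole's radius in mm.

The subtracted cylinder has r = 32 mm.

A is an open box. The open box has a circular hole through its front wall. The hole's radius is 32 mm.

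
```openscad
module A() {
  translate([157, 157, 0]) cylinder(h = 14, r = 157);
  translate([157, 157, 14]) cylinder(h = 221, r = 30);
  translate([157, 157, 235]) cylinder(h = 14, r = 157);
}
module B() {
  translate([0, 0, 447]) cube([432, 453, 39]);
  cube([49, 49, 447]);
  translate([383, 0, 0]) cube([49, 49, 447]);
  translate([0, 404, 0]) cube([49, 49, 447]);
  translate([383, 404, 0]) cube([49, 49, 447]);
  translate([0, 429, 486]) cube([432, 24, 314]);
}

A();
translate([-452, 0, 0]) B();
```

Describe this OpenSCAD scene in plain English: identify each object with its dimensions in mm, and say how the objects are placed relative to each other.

A is a spool: two coaxial disc flanges of radius 157 mm and thickness 14 mm, joined by a core cylinder of radius 30 mm and height 221 mm. The lower flange rests on z = 0 and the three cylinders share a vertical axis.

B is a chair: 432×453 mm seat, 39 mm thick, top at z = 486 mm, on four 49 mm square corner legs flush with the seat edges. A 24 mm thick backrest slab spans the full seat width, extending 314 mm above the seat top, its back face flush with the seat's +y edge.

The chair is on the floor beside the spool on its −x side.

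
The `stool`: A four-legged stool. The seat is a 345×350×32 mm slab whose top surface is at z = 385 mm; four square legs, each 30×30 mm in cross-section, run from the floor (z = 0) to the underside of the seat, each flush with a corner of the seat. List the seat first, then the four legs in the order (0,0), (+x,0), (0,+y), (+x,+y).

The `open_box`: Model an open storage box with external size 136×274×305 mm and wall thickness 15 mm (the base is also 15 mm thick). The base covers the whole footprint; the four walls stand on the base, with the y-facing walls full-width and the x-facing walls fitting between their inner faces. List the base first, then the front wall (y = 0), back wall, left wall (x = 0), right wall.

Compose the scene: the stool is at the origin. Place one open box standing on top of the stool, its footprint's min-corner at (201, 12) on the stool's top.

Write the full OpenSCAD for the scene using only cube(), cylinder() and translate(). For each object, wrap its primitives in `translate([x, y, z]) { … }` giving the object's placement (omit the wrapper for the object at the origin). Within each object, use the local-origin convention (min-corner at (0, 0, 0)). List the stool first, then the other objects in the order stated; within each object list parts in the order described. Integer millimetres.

translate([0, 0, 353]) cube([345, 350, 32]);
cube([30, 30, 353]);
translate([315, 0, 0]) cube([30, 30, 353]);
translate([0, 320, 0]) cube([30, 30, 353]);
translate([315, 320, 0]) cube([30, 30, 353]);
translate([201, 12, 385]) {
  cube([136, 274, 15]);
  translate([0, 0, 15]) cube([136, 15, 290]);
  translate([0, 259, 15]) cube([136, 15, 290]);
  translate([0, 15, 15]) cube([15, 244, 290]);
  translate([121, 15, 15]) cube([15, 244, 290]);
}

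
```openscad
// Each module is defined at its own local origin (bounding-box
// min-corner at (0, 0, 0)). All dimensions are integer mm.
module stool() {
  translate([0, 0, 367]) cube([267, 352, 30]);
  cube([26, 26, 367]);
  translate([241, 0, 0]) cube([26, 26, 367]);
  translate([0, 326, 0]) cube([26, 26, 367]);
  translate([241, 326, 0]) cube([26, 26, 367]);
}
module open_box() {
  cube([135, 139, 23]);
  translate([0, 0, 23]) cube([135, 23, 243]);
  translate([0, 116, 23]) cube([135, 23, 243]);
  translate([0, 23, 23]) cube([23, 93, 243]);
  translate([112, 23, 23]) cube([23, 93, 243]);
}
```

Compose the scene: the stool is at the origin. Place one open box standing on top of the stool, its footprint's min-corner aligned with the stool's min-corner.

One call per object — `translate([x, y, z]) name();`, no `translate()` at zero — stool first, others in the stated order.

stool();
translate([0, 0, 397]) open_box();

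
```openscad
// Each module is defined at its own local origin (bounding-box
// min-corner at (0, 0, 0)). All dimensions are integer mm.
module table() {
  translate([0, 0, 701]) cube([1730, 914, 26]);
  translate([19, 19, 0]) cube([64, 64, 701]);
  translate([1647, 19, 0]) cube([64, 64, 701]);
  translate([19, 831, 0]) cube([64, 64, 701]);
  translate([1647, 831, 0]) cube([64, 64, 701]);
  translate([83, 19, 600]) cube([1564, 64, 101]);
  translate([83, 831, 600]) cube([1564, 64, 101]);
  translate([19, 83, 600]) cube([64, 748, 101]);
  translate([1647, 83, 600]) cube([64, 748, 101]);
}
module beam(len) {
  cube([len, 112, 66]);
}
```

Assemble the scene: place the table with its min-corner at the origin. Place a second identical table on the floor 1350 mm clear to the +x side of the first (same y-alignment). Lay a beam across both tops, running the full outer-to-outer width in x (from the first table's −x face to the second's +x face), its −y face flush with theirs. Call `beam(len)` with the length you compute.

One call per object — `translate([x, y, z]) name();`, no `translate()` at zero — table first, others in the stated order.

table();
translate([3080, 0, 0]) table();
translate([0, 0, 727]) beam(4810);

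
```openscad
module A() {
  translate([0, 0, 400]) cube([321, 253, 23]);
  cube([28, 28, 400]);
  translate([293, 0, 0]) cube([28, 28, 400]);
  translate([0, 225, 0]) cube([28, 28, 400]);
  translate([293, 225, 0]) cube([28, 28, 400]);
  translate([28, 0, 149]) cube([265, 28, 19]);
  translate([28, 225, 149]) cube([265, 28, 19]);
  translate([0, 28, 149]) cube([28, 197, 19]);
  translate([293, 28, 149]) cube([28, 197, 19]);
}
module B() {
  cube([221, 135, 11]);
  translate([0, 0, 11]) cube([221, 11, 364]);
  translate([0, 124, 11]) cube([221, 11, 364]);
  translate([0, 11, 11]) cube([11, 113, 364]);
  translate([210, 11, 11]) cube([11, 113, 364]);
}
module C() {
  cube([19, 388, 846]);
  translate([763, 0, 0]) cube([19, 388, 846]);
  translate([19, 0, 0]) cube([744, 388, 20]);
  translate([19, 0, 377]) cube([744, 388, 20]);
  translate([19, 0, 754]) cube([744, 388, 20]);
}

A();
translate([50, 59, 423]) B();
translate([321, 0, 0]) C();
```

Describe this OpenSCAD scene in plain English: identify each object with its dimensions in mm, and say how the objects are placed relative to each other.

A is a four-legged stool. The seat is a 321×253×23 mm slab whose top surface is at z = 423 mm; four square legs, each 28×28 mm in cross-section, run from the floor (z = 0) to the underside of the seat, each flush with a corner of the seat. Four stretchers, 28 mm wide and 19 mm tall, connect adjacent legs with their undersides at z = 149 mm, each running between the inner faces of the legs it joins and aligned with the legs' outer faces on the other axis.

B is an open storage box with external size 221×135×375 mm and wall thickness 11 mm (the base is also 11 mm thick). The base covers the whole footprint; the four walls stand on the base, with the y-facing walls full-width and the x-facing walls fitting between their inner faces.

C is a bookshelf 782 mm wide overall, 388 mm deep and 846 mm tall. The two sides are 19 mm thick vertical panels. 3 horizontal shelves of 20 mm thickness span between the inner faces of the sides; the lowest shelf sits on the floor and shelves are stacked with a clear vertical gap of 357 mm between each pair.

The open box is on top of the stool, centred. The bookshelf is against the stool's +x side, with their −y faces flush.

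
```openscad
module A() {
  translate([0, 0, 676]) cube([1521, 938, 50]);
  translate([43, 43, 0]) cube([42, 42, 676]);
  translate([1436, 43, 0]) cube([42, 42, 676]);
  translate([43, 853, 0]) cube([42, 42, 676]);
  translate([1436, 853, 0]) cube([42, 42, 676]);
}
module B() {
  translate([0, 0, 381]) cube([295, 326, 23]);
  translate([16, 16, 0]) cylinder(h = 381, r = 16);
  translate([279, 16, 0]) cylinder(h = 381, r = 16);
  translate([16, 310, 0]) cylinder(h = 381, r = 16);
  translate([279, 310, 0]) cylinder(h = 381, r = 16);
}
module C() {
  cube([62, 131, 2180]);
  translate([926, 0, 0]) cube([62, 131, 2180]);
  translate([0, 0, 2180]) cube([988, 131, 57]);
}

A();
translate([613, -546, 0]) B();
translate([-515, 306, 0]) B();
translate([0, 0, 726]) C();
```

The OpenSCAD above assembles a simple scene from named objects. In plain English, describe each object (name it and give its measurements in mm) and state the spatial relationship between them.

A is a table: top 1521 mm (x) × 938 mm (y), 50 mm thick, upper face at z = 726 mm, on four 42×42 mm square legs, each inset 43 mm from the nearest pair of top edges, running from z = 0 to the bottom of the top.

B is a four-legged stool. The seat is 295×326 mm, 23 mm thick, top at z = 404 mm. It stands on four round legs, each 32 mm in diameter, from z = 0 to the seat underside, each leg's axis is inset half a diameter from the nearest pair of seat edges (so the leg's bounding box is flush with the corner).

C is a rectangular door frame: two vertical jambs of 62×131 mm section, 2180 mm tall, with a clear opening 864 mm wide between their inner faces. A header 57 mm tall and 131 mm deep lies on top of the jambs and spans the full outside width.

Two stools sit around the table at the −y, −x sides. The door frame is on top of the table.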